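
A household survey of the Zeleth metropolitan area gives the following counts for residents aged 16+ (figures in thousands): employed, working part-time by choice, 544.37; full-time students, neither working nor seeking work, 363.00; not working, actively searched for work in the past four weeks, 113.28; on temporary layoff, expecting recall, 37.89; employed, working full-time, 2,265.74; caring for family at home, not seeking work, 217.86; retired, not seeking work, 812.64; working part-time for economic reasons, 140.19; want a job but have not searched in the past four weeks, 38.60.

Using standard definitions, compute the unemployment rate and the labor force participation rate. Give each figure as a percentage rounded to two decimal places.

Unemployment rate ≈ 4.87%; labor force participation rate ≈ 68.41%.

Employed = 544.37 + 2,265.74 + 140.19 = 2,950.30 thousand (anyone who worked, including part-time for economic reasons, counts as employed).
Unemployed = 113.28 + 37.89 = 151.17 thousand (jobless and actively searching, or on temporary layoff).
Labor force = 2,950.30 + 151.17 = 3,101.47 thousand.
Not in labor force = 363.00 + 217.86 + 812.64 + 38.60 = 1,432.10 thousand (those not working and not actively searching are outside the labor force — including those who want a job but have given up searching).
Civilian working-age population = 3,101.47 + 1,432.10 = 4,533.57 thousand.
Unemployment rate = 151.17 / 3,101.47 = 4.87%.
Labor force participation rate = 3,101.47 / 4,533.57 = 68.41%.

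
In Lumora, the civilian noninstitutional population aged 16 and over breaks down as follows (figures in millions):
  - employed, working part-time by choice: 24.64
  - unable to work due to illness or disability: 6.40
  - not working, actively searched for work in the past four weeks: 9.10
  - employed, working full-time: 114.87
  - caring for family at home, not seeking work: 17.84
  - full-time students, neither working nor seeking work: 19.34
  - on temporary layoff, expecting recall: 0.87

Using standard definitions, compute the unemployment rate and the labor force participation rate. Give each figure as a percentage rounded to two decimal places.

Employed = 24.64 + 114.87 = 139.51 million.
Unemployed = 9.10 + 0.87 = 9.97 million (jobless and actively searching, or on temporary layoff).
Labor force = 139.51 + 9.97 = 149.48 million.
Not in labor force = 6.40 + 17.84 + 19.34 = 43.58 million (those not working and not actively searching are outside the labor force).
Civilian working-age population = 149.48 + 43.58 = 193.06 million.
Unemployment rate = 9.97 / 149.48 = 6.67%.
Labor force participation rate = 149.48 / 193.06 = 77.43%.

Unemployment rate ≈ 6.67%; labor force participation rate ≈ 77.43%.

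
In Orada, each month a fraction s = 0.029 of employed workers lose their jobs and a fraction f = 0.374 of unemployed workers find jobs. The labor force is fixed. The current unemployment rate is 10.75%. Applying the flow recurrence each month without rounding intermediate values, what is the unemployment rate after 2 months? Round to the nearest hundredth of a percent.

Unemployment rate after two months ≈ 8.46%.

With a fixed labor force, u_{t+1} = u_t + s·(1−u_t) − f·u_t = u_t·(1−s−f) + s.
Here 1−s−f = 0.597 and s = 0.029.
u_1 = 0.107500 × 0.597 + 0.029 = 0.093177.
u_2 = 0.093177 × 0.597 + 0.029 = 0.084627.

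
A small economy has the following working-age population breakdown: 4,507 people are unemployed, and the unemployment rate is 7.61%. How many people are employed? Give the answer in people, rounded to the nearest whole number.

Labor force = U / u = 4,507 / 0.0761 ≈ 59,225.
Employed = labor force − unemployed = 59,225 − 4,507 = 54,718.

About 54,718 are employed.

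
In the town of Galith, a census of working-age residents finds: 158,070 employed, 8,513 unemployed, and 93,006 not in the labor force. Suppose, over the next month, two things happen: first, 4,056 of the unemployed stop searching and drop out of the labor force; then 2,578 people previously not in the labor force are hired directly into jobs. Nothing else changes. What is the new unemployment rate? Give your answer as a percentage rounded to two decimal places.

New unemployment rate ≈ 2.70%.

Initially, labor force = 158,070 + 8,513 = 166,583, so u = 8,513/166,583 = 5.11%.
After the first change, unemployed and labor force both fall by 4,056 → E = 158,070, U = 4,457, labor force = 162,527.
After the second change, employed and labor force both rise by 2,578; unemployed unchanged → E = 160,648, U = 4,457, labor force = 165,105.
New unemployment rate = 4,457 / 165,105 = 2.70%.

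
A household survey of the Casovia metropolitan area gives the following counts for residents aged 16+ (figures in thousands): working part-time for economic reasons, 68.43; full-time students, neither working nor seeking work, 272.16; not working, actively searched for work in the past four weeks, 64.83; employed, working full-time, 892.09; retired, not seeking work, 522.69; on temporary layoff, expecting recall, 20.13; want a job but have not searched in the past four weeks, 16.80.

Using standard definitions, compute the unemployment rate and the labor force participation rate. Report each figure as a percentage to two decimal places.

Unemployment rate ≈ 8.13%; labor force participation rate ≈ 56.30%.

Employed = 68.43 + 892.09 = 960.52 thousand (anyone who worked, including part-time for economic reasons, counts as employed).
Unemployed = 64.83 + 20.13 = 84.96 thousand (jobless and actively searching, or on temporary layoff).
Labor force = 960.52 + 84.96 = 1,045.48 thousand.
Not in labor force = 272.16 + 522.69 + 16.80 = 811.65 thousand (those not working and not actively searching are outside the labor force — including those who want a job but have given up searching).
Civilian working-age population = 1,045.48 + 811.65 = 1,857.13 thousand.
Unemployment rate = 84.96 / 1,045.48 = 8.13%.
Labor force participation rate = 1,045.48 / 1,857.13 = 56.30%.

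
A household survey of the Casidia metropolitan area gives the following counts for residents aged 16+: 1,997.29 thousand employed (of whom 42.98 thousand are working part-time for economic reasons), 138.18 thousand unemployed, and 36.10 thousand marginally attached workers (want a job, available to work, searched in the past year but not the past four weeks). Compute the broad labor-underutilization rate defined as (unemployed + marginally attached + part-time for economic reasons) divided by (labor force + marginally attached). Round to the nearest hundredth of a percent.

Labor force = 1,997.29 + 138.18 = 2,135.47 thousand.
Numerator = 138.18 + 36.10 + 42.98 = 217.26 thousand.
Denominator = 2,135.47 + 36.10 = 2,171.57 thousand.
Broad rate = 217.26 / 2,171.57 = 10.00%.

Broad underutilization rate ≈ 10.00%.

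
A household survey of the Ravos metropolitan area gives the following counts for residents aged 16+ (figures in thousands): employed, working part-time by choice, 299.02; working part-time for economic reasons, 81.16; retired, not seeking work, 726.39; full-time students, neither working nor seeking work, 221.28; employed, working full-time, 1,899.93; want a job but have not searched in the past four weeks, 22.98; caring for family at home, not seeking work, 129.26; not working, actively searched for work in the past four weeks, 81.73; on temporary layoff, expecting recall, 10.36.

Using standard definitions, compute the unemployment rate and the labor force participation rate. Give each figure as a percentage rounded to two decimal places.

Unemployment rate ≈ 3.88%; labor force participation rate ≈ 68.32%.

Employed = 299.02 + 81.16 + 1,899.93 = 2,280.11 thousand (anyone who worked, including part-time for economic reasons, counts as employed).
Unemployed = 81.73 + 10.36 = 92.09 thousand (jobless and actively searching, or on temporary layoff).
Labor force = 2,280.11 + 92.09 = 2,372.20 thousand.
Not in labor force = 726.39 + 221.28 + 22.98 + 129.26 = 1,099.91 thousand (those not working and not actively searching are outside the labor force — including those who want a job but have given up searching).
Civilian working-age population = 2,372.20 + 1,099.91 = 3,472.11 thousand.
Unemployment rate = 92.09 / 2,372.20 = 3.88%.
Labor force participation rate = 2,372.20 / 3,472.11 = 68.32%.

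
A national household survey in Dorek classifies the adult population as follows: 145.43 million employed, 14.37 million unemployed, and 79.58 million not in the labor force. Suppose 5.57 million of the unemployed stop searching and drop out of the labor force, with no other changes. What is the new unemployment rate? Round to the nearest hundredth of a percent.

Initially, labor force = 145.43 + 14.37 = 159.80 million, so u = 14.37/159.80 = 8.99%.
After the change, unemployed and labor force both fall by 5.57 → E = 145.43, U = 8.80, labor force = 154.23 million.
New unemployment rate = 8.80 / 154.23 = 5.71%.

New unemployment rate ≈ 5.71%.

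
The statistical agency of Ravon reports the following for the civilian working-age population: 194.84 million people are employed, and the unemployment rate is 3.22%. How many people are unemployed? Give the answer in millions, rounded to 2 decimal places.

About 6.48 million are unemployed.

Let U be the number unemployed. The labor force is E + U, and U/(E+U) = 0.0322.
So U = 0.0322 × 194.84 / (1 − 0.0322) = 6.2738 / 0.9678 ≈ 6.48 million.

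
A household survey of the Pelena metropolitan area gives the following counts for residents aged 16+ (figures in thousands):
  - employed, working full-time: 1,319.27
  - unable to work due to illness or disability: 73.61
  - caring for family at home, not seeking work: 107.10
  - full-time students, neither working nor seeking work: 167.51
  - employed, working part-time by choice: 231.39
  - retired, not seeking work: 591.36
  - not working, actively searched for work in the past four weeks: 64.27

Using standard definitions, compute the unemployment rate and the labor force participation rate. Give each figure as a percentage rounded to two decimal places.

Unemployment rate ≈ 3.98%; labor force participation rate ≈ 63.22%.

Employed = 1,319.27 + 231.39 = 1,550.66 thousand.
Unemployed = 64.27 thousand.
Labor force = 1,550.66 + 64.27 = 1,614.93 thousand.
Not in labor force = 73.61 + 107.10 + 167.51 + 591.36 = 939.58 thousand (those not working and not actively searching are outside the labor force).
Civilian working-age population = 1,614.93 + 939.58 = 2,554.51 thousand.
Unemployment rate = 64.27 / 1,614.93 = 3.98%.
Labor force participation rate = 1,614.93 / 2,554.51 = 63.22%.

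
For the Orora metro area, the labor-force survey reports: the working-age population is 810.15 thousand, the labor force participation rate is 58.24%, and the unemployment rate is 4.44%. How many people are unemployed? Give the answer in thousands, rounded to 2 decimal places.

Labor force = 0.5824 × 810.15 = 471.83 thousand.
Unemployed = 0.0444 × 471.83 ≈ 20.95 thousand.

About 20.95 thousand are unemployed.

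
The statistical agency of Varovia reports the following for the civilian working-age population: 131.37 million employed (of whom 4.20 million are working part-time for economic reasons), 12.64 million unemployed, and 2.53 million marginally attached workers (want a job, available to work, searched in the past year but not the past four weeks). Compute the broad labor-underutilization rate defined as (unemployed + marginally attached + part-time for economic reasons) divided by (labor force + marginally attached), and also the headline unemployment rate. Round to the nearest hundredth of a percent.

Broad underutilization rate ≈ 13.22%; headline unemployment rate ≈ 8.78%.

Labor force = 131.37 + 12.64 = 144.01 million.
Numerator = 12.64 + 2.53 + 4.20 = 19.37 million.
Denominator = 144.01 + 2.53 = 146.54 million.
Broad rate = 19.37 / 146.54 = 13.22%.
Headline unemployment rate = 12.64 / 144.01 = 8.78%.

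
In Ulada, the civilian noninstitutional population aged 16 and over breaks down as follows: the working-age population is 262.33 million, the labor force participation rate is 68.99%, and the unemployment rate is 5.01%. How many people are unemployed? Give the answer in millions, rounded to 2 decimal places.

Labor force = 0.6899 × 262.33 = 180.98 million.
Unemployed = 0.0501 × 180.98 ≈ 9.07 million.

About 9.07 million are unemployed.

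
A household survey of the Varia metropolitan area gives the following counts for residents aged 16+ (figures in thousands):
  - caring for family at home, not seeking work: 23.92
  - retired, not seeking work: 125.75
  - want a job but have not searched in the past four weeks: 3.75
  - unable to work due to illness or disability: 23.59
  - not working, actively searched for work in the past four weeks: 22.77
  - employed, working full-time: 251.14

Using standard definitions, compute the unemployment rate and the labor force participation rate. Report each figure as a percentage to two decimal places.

Employed = 251.14 thousand.
Unemployed = 22.77 thousand.
Labor force = 251.14 + 22.77 = 273.91 thousand.
Not in labor force = 23.92 + 125.75 + 3.75 + 23.59 = 177.01 thousand (those not working and not actively searching are outside the labor force — including those who want a job but have given up searching).
Civilian working-age population = 273.91 + 177.01 = 450.92 thousand.
Unemployment rate = 22.77 / 273.91 = 8.31%.
Labor force participation rate = 273.91 / 450.92 = 60.74%.

Unemployment rate ≈ 8.31%; labor force participation rate ≈ 60.74%.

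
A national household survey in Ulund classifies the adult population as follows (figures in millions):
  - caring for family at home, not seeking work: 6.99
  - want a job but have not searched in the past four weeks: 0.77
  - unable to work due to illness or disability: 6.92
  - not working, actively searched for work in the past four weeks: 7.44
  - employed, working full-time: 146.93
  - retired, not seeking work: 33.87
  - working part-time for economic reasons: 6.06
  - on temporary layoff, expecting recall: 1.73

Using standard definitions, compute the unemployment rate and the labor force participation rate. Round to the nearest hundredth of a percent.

Unemployment rate ≈ 5.65%; labor force participation rate ≈ 76.96%.

Employed = 146.93 + 6.06 = 152.99 million (anyone who worked, including part-time for economic reasons, counts as employed).
Unemployed = 7.44 + 1.73 = 9.17 million (jobless and actively searching, or on temporary layoff).
Labor force = 152.99 + 9.17 = 162.16 million.
Not in labor force = 6.99 + 0.77 + 6.92 + 33.87 = 48.55 million (those not working and not actively searching are outside the labor force — including those who want a job but have given up searching).
Civilian working-age population = 162.16 + 48.55 = 210.71 million.
Unemployment rate = 9.17 / 162.16 = 5.65%.
Labor force participation rate = 162.16 / 210.71 = 76.96%.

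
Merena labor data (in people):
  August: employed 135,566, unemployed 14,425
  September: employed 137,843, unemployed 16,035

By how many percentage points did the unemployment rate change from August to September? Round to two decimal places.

August: labor force = 135,566 + 14,425 = 149,991; u = 14,425/149,991 = 9.62%.
September: labor force = 137,843 + 16,035 = 153,878; u = 16,035/153,878 = 10.42%.
Change = 10.42% − 9.62% = +0.80 pp.

The unemployment rate changed by +0.80 percentage points.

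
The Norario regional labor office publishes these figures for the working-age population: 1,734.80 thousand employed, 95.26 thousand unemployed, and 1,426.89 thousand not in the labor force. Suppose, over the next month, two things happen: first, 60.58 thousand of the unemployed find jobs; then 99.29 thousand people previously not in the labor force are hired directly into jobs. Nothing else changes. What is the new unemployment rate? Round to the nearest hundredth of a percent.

New unemployment rate ≈ 1.80%.

Initially, labor force = 1,734.80 + 95.26 = 1,830.06 thousand, so u = 95.26/1,830.06 = 5.21%.
After the first change, unemployed falls and employed rises by 60.58; labor force unchanged → E = 1,795.38, U = 34.68, labor force = 1,830.06 thousand.
After the second change, employed and labor force both rise by 99.29; unemployed unchanged → E = 1,894.67, U = 34.68, labor force = 1,929.35 thousand.
New unemployment rate = 34.68 / 1,929.35 = 1.80%.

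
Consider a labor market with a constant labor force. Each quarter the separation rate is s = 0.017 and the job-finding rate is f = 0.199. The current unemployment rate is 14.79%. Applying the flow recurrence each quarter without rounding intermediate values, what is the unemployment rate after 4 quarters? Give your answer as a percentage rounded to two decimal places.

With a fixed labor force, u_{t+1} = u_t + s·(1−u_t) − f·u_t = u_t·(1−s−f) + s.
Here 1−s−f = 0.784 and s = 0.017.
u_1 = 0.147900 × 0.784 + 0.017 = 0.132954.
u_2 = 0.132954 × 0.784 + 0.017 = 0.121236.
u_3 = 0.121236 × 0.784 + 0.017 = 0.112049.
u_4 = 0.112049 × 0.784 + 0.017 = 0.104846.

Unemployment rate after four quarters ≈ 10.48%.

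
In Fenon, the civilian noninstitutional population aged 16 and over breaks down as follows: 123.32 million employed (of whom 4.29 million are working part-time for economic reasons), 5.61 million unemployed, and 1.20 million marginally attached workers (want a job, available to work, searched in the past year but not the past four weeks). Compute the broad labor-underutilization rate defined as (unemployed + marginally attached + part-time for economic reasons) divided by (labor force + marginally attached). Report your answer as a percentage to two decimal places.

Labor force = 123.32 + 5.61 = 128.93 million.
Numerator = 5.61 + 1.20 + 4.29 = 11.10 million.
Denominator = 128.93 + 1.20 = 130.13 million.
Broad rate = 11.10 / 130.13 = 8.53%.

Broad underutilization rate ≈ 8.53%.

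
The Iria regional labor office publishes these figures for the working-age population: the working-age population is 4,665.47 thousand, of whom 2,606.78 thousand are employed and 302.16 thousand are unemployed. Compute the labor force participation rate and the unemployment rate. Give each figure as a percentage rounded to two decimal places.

Labor force participation rate ≈ 62.35%; unemployment rate ≈ 10.39%.

Labor force = employed + unemployed = 2,606.78 + 302.16 = 2,908.94 thousand.
Unemployment rate = 302.16 / 2,908.94 = 10.39%.
Labor force participation rate = 2,908.94 / 4,665.47 = 62.35%.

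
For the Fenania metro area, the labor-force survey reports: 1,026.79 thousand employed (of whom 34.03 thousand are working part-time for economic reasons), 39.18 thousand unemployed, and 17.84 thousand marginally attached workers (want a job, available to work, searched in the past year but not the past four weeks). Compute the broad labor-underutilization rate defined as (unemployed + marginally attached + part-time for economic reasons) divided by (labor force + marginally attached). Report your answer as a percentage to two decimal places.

Labor force = 1,026.79 + 39.18 = 1,065.97 thousand.
Numerator = 39.18 + 17.84 + 34.03 = 91.05 thousand.
Denominator = 1,065.97 + 17.84 = 1,083.81 thousand.
Broad rate = 91.05 / 1,083.81 = 8.40%.

Broad underutilization rate ≈ 8.40%.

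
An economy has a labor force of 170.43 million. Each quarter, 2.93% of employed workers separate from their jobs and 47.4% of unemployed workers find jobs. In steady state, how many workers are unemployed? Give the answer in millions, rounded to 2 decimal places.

Steady-state unemployment rate u* = s/(s+f) = 2.93/(2.93+47.4) = 0.058216.
Unemployed = u* × labor force = 0.058216 × 170.43 ≈ 9.92 million.

About 9.92 million are unemployed in steady state.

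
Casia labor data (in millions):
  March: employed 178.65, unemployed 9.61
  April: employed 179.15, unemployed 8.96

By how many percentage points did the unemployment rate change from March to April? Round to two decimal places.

March: labor force = 178.65 + 9.61 = 188.26; u = 9.61/188.26 = 5.10%.
April: labor force = 179.15 + 8.96 = 188.11; u = 8.96/188.11 = 4.76%.
Change = 4.76% − 5.10% = −0.34 pp.

The unemployment rate changed by −0.34 percentage points.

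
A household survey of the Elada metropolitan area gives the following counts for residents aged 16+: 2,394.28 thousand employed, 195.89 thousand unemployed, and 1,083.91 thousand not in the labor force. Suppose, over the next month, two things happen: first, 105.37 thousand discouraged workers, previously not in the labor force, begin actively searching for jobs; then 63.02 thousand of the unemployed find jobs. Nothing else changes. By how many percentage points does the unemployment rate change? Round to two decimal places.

Initially, labor force = 2,394.28 + 195.89 = 2,590.17 thousand, so u = 195.89/2,590.17 = 7.56%.
After the first change, unemployed and labor force both rise by 105.37 → E = 2,394.28, U = 301.26, labor force = 2,695.54 thousand.
After the second change, unemployed falls and employed rises by 63.02; labor force unchanged → E = 2,457.30, U = 238.24, labor force = 2,695.54 thousand.
New unemployment rate = 238.24 / 2,695.54 = 8.84%.
Change = 8.84% − 7.56% = +1.28 percentage points.

The unemployment rate changes by +1.28 percentage points.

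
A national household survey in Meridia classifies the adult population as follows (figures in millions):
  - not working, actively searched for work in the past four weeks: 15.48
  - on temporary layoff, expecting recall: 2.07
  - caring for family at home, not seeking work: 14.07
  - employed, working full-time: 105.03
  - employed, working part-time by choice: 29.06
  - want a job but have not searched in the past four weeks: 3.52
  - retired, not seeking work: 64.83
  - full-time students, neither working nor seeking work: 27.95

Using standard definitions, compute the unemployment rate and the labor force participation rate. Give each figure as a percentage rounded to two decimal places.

Employed = 105.03 + 29.06 = 134.09 million.
Unemployed = 15.48 + 2.07 = 17.55 million (jobless and actively searching, or on temporary layoff).
Labor force = 134.09 + 17.55 = 151.64 million.
Not in labor force = 14.07 + 3.52 + 64.83 + 27.95 = 110.37 million (those not working and not actively searching are outside the labor force — including those who want a job but have given up searching).
Civilian working-age population = 151.64 + 110.37 = 262.01 million.
Unemployment rate = 17.55 / 151.64 = 11.57%.
Labor force participation rate = 151.64 / 262.01 = 57.88%.

Unemployment rate ≈ 11.57%; labor force participation rate ≈ 57.88%.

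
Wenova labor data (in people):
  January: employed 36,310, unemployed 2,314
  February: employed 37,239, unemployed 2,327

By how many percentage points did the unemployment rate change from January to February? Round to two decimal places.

January: labor force = 36,310 + 2,314 = 38,624; u = 2,314/38,624 = 5.99%.
February: labor force = 37,239 + 2,327 = 39,566; u = 2,327/39,566 = 5.88%.
Change = 5.88% − 5.99% = −0.11 pp.

The unemployment rate changed by −0.11 percentage points.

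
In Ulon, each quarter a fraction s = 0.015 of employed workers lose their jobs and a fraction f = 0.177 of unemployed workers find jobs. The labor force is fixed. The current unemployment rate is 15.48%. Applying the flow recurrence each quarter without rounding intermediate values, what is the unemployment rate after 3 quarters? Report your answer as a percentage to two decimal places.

Unemployment rate after three quarters ≈ 11.86%.

With a fixed labor force, u_{t+1} = u_t + s·(1−u_t) − f·u_t = u_t·(1−s−f) + s.
Here 1−s−f = 0.808 and s = 0.015.
u_1 = 0.154800 × 0.808 + 0.015 = 0.140078.
u_2 = 0.140078 × 0.808 + 0.015 = 0.128183.
u_3 = 0.128183 × 0.808 + 0.015 = 0.118572.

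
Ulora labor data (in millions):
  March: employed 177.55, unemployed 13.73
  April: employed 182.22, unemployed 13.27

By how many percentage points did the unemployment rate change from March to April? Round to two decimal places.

March: labor force = 177.55 + 13.73 = 191.28; u = 13.73/191.28 = 7.18%.
April: labor force = 182.22 + 13.27 = 195.49; u = 13.27/195.49 = 6.79%.
Change = 6.79% − 7.18% = −0.39 pp.

The unemployment rate changed by −0.39 percentage points.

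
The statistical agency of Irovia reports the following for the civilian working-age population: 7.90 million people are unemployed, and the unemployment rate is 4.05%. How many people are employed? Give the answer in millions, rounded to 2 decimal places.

Labor force = U / u = 7.90 / 0.0405 ≈ 195.06 million.
Employed = labor force − unemployed = 195.06 − 7.90 = 187.16 million.

About 187.16 million are employed.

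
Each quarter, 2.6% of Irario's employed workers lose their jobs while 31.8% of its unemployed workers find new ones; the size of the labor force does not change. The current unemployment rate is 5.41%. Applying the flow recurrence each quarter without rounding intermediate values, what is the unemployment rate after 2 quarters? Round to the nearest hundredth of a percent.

Unemployment rate after two quarters ≈ 6.63%.

With a fixed labor force, u_{t+1} = u_t + s·(1−u_t) − f·u_t = u_t·(1−s−f) + s.
Here 1−s−f = 0.656 and s = 0.026.
u_1 = 0.054100 × 0.656 + 0.026 = 0.061490.
u_2 = 0.061490 × 0.656 + 0.026 = 0.066337.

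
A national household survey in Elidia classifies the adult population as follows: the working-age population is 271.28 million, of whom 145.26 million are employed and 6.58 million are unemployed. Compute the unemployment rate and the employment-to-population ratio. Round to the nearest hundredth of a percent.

Unemployment rate ≈ 4.33%; employment-population ratio ≈ 53.55%.

Labor force = employed + unemployed = 145.26 + 6.58 = 151.84 million.
Unemployment rate = 6.58 / 151.84 = 4.33%.
Employment-population ratio = 145.26 / 271.28 = 53.55%.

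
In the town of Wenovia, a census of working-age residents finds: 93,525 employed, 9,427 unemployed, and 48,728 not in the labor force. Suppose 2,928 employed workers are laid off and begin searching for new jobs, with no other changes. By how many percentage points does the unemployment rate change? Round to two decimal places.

The unemployment rate changes by +2.84 percentage points.

Initially, labor force = 93,525 + 9,427 = 102,952, so u = 9,427/102,952 = 9.16%.
After the change, employed falls and unemployed rises by 2,928; labor force unchanged → E = 90,597, U = 12,355, labor force = 102,952.
New unemployment rate = 12,355 / 102,952 = 12.00%.
Change = 12.00% − 9.16% = +2.84 percentage points.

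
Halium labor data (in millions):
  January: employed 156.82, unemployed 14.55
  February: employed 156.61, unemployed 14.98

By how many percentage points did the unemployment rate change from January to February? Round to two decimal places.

January: labor force = 156.82 + 14.55 = 171.37; u = 14.55/171.37 = 8.49%.
February: labor force = 156.61 + 14.98 = 171.59; u = 14.98/171.59 = 8.73%.
Change = 8.73% − 8.49% = +0.24 pp.

The unemployment rate changed by +0.24 percentage points.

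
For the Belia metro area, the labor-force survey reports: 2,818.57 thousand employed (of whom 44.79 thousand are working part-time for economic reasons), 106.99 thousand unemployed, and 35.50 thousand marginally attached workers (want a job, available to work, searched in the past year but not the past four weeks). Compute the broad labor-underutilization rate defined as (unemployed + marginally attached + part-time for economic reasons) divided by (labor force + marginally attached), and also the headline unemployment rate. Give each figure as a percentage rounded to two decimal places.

Labor force = 2,818.57 + 106.99 = 2,925.56 thousand.
Numerator = 106.99 + 35.50 + 44.79 = 187.28 thousand.
Denominator = 2,925.56 + 35.50 = 2,961.06 thousand.
Broad rate = 187.28 / 2,961.06 = 6.32%.
Headline unemployment rate = 106.99 / 2,925.56 = 3.66%.

Broad underutilization rate ≈ 6.32%; headline unemployment rate ≈ 3.66%.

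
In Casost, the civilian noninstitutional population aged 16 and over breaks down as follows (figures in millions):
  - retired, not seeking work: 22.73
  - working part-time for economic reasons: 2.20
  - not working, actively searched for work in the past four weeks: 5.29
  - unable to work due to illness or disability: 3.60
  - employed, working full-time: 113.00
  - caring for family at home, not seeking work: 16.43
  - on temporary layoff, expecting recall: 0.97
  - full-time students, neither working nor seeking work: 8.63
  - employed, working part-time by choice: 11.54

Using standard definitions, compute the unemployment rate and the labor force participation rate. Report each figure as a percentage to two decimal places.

Employed = 2.20 + 113.00 + 11.54 = 126.74 million (anyone who worked, including part-time for economic reasons, counts as employed).
Unemployed = 5.29 + 0.97 = 6.26 million (jobless and actively searching, or on temporary layoff).
Labor force = 126.74 + 6.26 = 133.00 million.
Not in labor force = 22.73 + 3.60 + 16.43 + 8.63 = 51.39 million (those not working and not actively searching are outside the labor force).
Civilian working-age population = 133.00 + 51.39 = 184.39 million.
Unemployment rate = 6.26 / 133.00 = 4.71%.
Labor force participation rate = 133.00 / 184.39 = 72.13%.

Unemployment rate ≈ 4.71%; labor force participation rate ≈ 72.13%.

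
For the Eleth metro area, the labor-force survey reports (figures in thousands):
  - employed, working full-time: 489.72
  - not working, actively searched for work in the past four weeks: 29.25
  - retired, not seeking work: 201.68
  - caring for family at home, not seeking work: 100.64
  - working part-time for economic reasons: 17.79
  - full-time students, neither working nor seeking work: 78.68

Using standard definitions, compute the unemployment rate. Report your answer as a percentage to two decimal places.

Unemployment rate ≈ 5.45%.

Employed = 489.72 + 17.79 = 507.51 thousand (anyone who worked, including part-time for economic reasons, counts as employed).
Unemployed = 29.25 thousand.
Labor force = 507.51 + 29.25 = 536.76 thousand.
Unemployment rate = 29.25 / 536.76 = 5.45%.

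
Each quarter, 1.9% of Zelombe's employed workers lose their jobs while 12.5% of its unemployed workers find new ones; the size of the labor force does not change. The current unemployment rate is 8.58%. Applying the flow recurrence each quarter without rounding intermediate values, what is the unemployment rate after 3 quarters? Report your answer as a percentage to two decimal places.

With a fixed labor force, u_{t+1} = u_t + s·(1−u_t) − f·u_t = u_t·(1−s−f) + s.
Here 1−s−f = 0.856 and s = 0.019.
u_1 = 0.085800 × 0.856 + 0.019 = 0.092445.
u_2 = 0.092445 × 0.856 + 0.019 = 0.098133.
u_3 = 0.098133 × 0.856 + 0.019 = 0.103002.

Unemployment rate after three quarters ≈ 10.30%.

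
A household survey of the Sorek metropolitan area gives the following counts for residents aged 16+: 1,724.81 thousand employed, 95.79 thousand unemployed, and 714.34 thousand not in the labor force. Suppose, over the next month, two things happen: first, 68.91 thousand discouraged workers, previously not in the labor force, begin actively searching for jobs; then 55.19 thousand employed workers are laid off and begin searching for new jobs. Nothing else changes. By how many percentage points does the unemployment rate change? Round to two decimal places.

Initially, labor force = 1,724.81 + 95.79 = 1,820.60 thousand, so u = 95.79/1,820.60 = 5.26%.
After the first change, unemployed and labor force both rise by 68.91 → E = 1,724.81, U = 164.70, labor force = 1,889.51 thousand.
After the second change, employed falls and unemployed rises by 55.19; labor force unchanged → E = 1,669.62, U = 219.89, labor force = 1,889.51 thousand.
New unemployment rate = 219.89 / 1,889.51 = 11.64%.
Change = 11.64% − 5.26% = +6.38 percentage points.

The unemployment rate changes by +6.38 percentage points.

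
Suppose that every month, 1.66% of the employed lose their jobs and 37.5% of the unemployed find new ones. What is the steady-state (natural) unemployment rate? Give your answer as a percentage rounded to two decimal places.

Steady-state unemployment rate ≈ 4.24%.

At steady state the flows balance: s·E = f·U, so U/(E+U) = s/(s+f).
u* = 1.66 / (1.66 + 37.5) = 1.66 / 39.16 = 4.24%.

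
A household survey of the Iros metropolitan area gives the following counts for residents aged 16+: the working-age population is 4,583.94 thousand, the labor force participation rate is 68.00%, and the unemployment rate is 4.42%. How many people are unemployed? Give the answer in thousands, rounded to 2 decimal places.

Labor force = 0.6800 × 4,583.94 = 3,117.08 thousand.
Unemployed = 0.0442 × 3,117.08 ≈ 137.77 thousand.

About 137.77 thousand are unemployed.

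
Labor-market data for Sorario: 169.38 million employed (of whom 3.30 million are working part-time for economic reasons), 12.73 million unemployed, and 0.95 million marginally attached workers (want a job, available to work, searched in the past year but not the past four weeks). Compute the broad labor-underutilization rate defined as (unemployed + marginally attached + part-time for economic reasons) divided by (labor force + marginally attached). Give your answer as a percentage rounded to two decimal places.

Labor force = 169.38 + 12.73 = 182.11 million.
Numerator = 12.73 + 0.95 + 3.30 = 16.98 million.
Denominator = 182.11 + 0.95 = 183.06 million.
Broad rate = 16.98 / 183.06 = 9.28%.

Broad underutilization rate ≈ 9.28%.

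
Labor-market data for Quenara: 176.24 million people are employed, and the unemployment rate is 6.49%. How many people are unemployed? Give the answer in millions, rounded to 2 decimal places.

Let U be the number unemployed. The labor force is E + U, and U/(E+U) = 0.0649.
So U = 0.0649 × 176.24 / (1 − 0.0649) = 11.4380 / 0.9351 ≈ 12.23 million.

About 12.23 million are unemployed.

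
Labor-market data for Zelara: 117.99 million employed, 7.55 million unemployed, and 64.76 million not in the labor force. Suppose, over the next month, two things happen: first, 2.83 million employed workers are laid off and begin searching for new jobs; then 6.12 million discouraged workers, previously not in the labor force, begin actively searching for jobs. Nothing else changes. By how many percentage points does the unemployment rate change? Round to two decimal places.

The unemployment rate changes by +6.52 percentage points.

Initially, labor force = 117.99 + 7.55 = 125.54 million, so u = 7.55/125.54 = 6.01%.
After the first change, employed falls and unemployed rises by 2.83; labor force unchanged → E = 115.16, U = 10.38, labor force = 125.54 million.
After the second change, unemployed and labor force both rise by 6.12 → E = 115.16, U = 16.50, labor force = 131.66 million.
New unemployment rate = 16.50 / 131.66 = 12.53%.
Change = 12.53% − 6.01% = +6.52 percentage points.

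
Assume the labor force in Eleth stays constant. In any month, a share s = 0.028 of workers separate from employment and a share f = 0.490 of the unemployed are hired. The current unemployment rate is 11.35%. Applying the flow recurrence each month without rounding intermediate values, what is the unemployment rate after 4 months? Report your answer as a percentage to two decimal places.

Unemployment rate after four months ≈ 5.73%.

With a fixed labor force, u_{t+1} = u_t + s·(1−u_t) − f·u_t = u_t·(1−s−f) + s.
Here 1−s−f = 0.482 and s = 0.028.
u_1 = 0.113500 × 0.482 + 0.028 = 0.082707.
u_2 = 0.082707 × 0.482 + 0.028 = 0.067865.
u_3 = 0.067865 × 0.482 + 0.028 = 0.060711.
u_4 = 0.060711 × 0.482 + 0.028 = 0.057263.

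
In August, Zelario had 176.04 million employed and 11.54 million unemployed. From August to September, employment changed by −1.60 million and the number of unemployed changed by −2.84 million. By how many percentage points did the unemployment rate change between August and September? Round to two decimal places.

August: labor force = 176.04 + 11.54 = 187.58; u = 11.54/187.58 = 6.15%.
September: labor force = 174.44 + 8.70 = 183.14; u = 8.70/183.14 = 4.75%.
Change = 4.75% − 6.15% = −1.40 pp.

The unemployment rate changed by −1.40 percentage points.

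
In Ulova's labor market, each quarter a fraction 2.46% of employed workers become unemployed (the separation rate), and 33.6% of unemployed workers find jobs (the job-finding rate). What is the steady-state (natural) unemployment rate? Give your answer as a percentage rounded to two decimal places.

At steady state the flows balance: s·E = f·U, so U/(E+U) = s/(s+f).
u* = 2.46 / (2.46 + 33.6) = 2.46 / 36.06 = 6.82%.

Steady-state unemployment rate ≈ 6.82%.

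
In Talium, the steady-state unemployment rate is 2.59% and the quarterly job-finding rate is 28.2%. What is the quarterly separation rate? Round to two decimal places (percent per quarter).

Separation rate ≈ 0.75% per quarter.

From u* = s/(s+f): s = u·f/(1−u).
s = 0.0259 × 28.2 / (1 − 0.0259) = 0.7304 / 0.9741 ≈ 0.75% per quarter.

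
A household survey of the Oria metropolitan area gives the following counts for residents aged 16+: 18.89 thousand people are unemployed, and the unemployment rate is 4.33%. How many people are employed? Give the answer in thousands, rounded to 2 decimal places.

About 417.37 thousand are employed.

Labor force = U / u = 18.89 / 0.0433 ≈ 436.26 thousand.
Employed = labor force − unemployed = 436.26 − 18.89 = 417.37 thousand.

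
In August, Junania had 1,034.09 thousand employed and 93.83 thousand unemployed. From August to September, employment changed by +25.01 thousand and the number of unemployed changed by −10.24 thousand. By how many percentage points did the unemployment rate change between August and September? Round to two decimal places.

August: labor force = 1,034.09 + 93.83 = 1,127.92; u = 93.83/1,127.92 = 8.32%.
September: labor force = 1,059.10 + 83.59 = 1,142.69; u = 83.59/1,142.69 = 7.32%.
Change = 7.32% − 8.32% = −1.00 pp.

The unemployment rate changed by −1.00 percentage points.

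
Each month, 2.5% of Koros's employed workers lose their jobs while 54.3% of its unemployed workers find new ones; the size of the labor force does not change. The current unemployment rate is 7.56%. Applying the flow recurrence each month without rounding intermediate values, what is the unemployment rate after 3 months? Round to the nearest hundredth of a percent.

With a fixed labor force, u_{t+1} = u_t + s·(1−u_t) − f·u_t = u_t·(1−s−f) + s.
Here 1−s−f = 0.432 and s = 0.025.
u_1 = 0.075600 × 0.432 + 0.025 = 0.057659.
u_2 = 0.057659 × 0.432 + 0.025 = 0.049909.
u_3 = 0.049909 × 0.432 + 0.025 = 0.046561.

Unemployment rate after three months ≈ 4.66%.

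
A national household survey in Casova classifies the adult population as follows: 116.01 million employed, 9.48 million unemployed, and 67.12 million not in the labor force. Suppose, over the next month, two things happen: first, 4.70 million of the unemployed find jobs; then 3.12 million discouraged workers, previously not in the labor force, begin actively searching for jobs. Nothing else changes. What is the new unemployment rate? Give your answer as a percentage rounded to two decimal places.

Initially, labor force = 116.01 + 9.48 = 125.49 million, so u = 9.48/125.49 = 7.55%.
After the first change, unemployed falls and employed rises by 4.70; labor force unchanged → E = 120.71, U = 4.78, labor force = 125.49 million.
After the second change, unemployed and labor force both rise by 3.12 → E = 120.71, U = 7.90, labor force = 128.61 million.
New unemployment rate = 7.90 / 128.61 = 6.14%.

New unemployment rate ≈ 6.14%.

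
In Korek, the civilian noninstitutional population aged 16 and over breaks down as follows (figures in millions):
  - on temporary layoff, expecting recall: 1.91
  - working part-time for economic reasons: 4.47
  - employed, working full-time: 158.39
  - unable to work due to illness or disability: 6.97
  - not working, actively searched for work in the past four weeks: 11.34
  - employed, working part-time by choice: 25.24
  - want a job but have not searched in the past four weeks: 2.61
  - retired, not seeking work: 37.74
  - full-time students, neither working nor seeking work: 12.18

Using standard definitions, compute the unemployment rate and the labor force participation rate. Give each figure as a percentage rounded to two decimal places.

Employed = 4.47 + 158.39 + 25.24 = 188.10 million (anyone who worked, including part-time for economic reasons, counts as employed).
Unemployed = 1.91 + 11.34 = 13.25 million (jobless and actively searching, or on temporary layoff).
Labor force = 188.10 + 13.25 = 201.35 million.
Not in labor force = 6.97 + 2.61 + 37.74 + 12.18 = 59.50 million (those not working and not actively searching are outside the labor force — including those who want a job but have given up searching).
Civilian working-age population = 201.35 + 59.50 = 260.85 million.
Unemployment rate = 13.25 / 201.35 = 6.58%.
Labor force participation rate = 201.35 / 260.85 = 77.19%.

Unemployment rate ≈ 6.58%; labor force participation rate ≈ 77.19%.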